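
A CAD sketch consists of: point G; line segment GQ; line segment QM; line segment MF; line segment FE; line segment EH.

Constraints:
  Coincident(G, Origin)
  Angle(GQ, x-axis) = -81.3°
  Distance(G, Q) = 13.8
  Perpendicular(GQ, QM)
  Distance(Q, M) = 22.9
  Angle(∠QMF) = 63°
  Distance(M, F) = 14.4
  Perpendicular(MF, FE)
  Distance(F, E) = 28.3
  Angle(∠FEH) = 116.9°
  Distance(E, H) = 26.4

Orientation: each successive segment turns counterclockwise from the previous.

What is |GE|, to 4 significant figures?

16.41

G is at the origin; GQ runs at -81.3° with length 13.8, so Q = (2.087, -13.64). The perpendicularity gives QM at right angles to GQ, so QM runs at 8.700°; with |QM| = 22.9, M = (24.72, -10.18). ∠QMF = 63.0° gives MF at 125.7° from the x-axis; with |MF| = 14.4, F = (16.32, 1.517). MF ⟂ FE, so FE runs at -144.3°; with |FE| = 28.3, E = (-6.661, -15.00). Then |GE| = |E − G| = 16.41.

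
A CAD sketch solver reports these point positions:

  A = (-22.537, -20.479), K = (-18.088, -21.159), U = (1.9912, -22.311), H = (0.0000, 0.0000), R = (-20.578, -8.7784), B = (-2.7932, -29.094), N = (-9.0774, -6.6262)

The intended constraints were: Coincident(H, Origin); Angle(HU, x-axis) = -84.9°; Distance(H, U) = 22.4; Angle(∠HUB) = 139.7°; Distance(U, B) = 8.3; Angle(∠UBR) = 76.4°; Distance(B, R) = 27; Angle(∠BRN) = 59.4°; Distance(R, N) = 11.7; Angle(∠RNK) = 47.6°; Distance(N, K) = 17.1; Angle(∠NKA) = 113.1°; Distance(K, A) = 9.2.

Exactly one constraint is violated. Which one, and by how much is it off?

Distance(K, A) = 9.2 — off by 4.70.

H = (0.00, 0.00) ✓; HU at -84.90° ✓; |HU| = 22.40 ✓; ∠HUB = 139.7° ✓; |UB| = 8.301 ✓; ∠UBR = 76.40° ✓; |BR| = 27.00 ✓; ∠BRN = 59.40° ✓; |RN| = 11.70 ✓; ∠RNK = 47.60° ✓; |NK| = 17.10 ✓; ∠NKA = 113.1° ✓; |KA| = 4.501 ✗.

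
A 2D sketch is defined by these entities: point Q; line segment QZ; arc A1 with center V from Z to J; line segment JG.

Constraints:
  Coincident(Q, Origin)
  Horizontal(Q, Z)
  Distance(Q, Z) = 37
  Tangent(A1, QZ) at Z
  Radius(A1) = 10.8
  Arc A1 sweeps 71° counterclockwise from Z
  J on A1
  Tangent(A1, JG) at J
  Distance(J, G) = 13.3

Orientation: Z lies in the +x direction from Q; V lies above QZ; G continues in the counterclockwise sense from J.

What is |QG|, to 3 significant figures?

55.2

Q is at the origin; QZ is horizontal with |QZ| = 37.0 and Z on the +x side, so Z = (37.0, 0.00). The tangent condition forces VZ to be normal to QZ, so V = Z + (0, 10.8) = (37.0, 10.8). On A1, Z sits at bearing -90° from V; a 71° counterclockwise sweep puts J at bearing -19°, so J = V + 10.8·(cos -19°, sin -19°) = (47.2, 7.28). Since A1 is tangent to JG there, VJ ⟂ JG, so JG runs along (−sin -19°, cos -19°); with |JG| = 13.3, G = (51.5, 19.9). Then |QG| = |G − Q| = 55.2.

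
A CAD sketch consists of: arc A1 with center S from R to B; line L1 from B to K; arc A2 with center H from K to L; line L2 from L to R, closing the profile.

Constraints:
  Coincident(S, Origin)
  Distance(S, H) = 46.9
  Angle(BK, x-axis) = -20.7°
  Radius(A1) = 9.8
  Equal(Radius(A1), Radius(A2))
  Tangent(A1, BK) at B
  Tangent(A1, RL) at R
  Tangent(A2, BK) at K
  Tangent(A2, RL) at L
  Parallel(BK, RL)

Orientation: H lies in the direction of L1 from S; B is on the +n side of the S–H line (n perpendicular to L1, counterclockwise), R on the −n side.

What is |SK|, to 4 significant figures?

47.91

The slot axis is L1's direction at -20.7°, so u = (cos -20.7°, sin -20.7°) = (0.9354, -0.3535) and n = (−sin -20.7°, cos -20.7°) = (0.3535, 0.9354). S is at the origin and H lies 46.9 along u from S, so H = 46.9·u = (43.87, -16.58). Tangency of A1 to both parallel lines with radius 9.8 puts B and R at S ± 9.8·n: B = (3.464, 9.167), R = (-3.464, -9.167). Equal radii place K and L the same way about H: K = H + 9.8·n = (47.34, -7.411), L = H − 9.8·n = (40.41, -25.75). Then |SK| = |K − S| = 47.91.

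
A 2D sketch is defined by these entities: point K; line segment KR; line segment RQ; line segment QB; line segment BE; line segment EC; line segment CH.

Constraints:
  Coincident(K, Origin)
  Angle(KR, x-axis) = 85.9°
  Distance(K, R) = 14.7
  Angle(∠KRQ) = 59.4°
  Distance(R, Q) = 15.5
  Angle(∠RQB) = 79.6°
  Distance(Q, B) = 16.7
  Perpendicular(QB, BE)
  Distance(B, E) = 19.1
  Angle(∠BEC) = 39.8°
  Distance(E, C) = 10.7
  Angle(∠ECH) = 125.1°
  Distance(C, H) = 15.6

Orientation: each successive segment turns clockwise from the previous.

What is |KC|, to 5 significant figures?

6.6477

K is at the origin; KR runs at 85.9° with length 14.7, so R = (1.0510, 14.662). ∠KRQ = 59.4° gives RQ at -34.700° from the x-axis; with |RQ| = 15.5, Q = (13.794, 5.8385). ∠RQB = 79.6° gives QB at -135.10° from the x-axis; with |QB| = 16.7, B = (1.9650, -5.9495). QB ⟂ BE, so BE runs at 134.90°; with |BE| = 19.1, E = (-11.517, 7.5798). ∠BEC = 39.8° gives EC at -5.3000° from the x-axis; with |EC| = 10.7, C = (-0.86292, 6.5914). Then |KC| = |C − K| = 6.6477.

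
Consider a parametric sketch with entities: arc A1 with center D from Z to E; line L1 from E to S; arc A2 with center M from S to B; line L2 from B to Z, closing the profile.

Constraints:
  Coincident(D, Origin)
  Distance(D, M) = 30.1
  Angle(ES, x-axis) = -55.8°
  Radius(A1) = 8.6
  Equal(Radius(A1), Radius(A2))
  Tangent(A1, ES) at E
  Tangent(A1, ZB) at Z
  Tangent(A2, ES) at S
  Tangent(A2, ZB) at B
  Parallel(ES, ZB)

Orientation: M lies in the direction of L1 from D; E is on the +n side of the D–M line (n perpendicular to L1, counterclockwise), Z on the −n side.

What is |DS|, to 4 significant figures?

31.30

The slot axis is L1's direction at -55.8°, so u = (cos -55.8°, sin -55.8°) = (0.5621, -0.8271) and n = (−sin -55.8°, cos -55.8°) = (0.8271, 0.5621). D is at the origin and M lies 30.1 along u from D, so M = 30.1·u = (16.92, -24.90). Tangency of A1 to both parallel lines with radius 8.6 puts E and Z at D ± 8.6·n: E = (7.113, 4.834), Z = (-7.113, -4.834). Equal radii place S and B the same way about M: S = M + 8.6·n = (24.03, -20.06), B = M − 8.6·n = (9.806, -29.73). Then |DS| = |S − D| = 31.30.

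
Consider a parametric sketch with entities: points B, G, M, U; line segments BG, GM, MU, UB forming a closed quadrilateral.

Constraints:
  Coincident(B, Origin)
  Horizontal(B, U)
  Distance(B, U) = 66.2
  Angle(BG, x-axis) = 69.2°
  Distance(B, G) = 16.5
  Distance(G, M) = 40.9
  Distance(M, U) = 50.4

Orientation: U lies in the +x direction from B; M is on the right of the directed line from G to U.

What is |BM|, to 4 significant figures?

30.87

Checks: |GM| = 40.90 ✓; |MU| = 50.40 ✓.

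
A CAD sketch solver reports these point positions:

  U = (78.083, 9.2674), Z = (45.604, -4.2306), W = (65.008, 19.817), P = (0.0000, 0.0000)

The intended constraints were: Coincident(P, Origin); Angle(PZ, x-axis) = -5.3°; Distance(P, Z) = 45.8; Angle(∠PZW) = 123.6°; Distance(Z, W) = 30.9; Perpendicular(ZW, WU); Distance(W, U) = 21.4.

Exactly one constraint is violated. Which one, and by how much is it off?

Distance(W, U) = 21.4 — off by 4.60.

P = (0.00, 0.00) ✓; PZ at -5.300° ✓; |PZ| = 45.80 ✓; ∠PZW = 123.6° ✓; |ZW| = 30.90 ✓; ∠(ZW, WU) = 90.00° ✓; |WU| = 16.80 ✗.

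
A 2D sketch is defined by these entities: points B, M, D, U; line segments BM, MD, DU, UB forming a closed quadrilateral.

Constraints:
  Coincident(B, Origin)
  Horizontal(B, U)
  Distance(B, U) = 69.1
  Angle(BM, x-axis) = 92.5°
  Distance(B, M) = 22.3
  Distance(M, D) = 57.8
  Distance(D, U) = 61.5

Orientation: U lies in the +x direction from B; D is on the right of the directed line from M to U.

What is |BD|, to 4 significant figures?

36.81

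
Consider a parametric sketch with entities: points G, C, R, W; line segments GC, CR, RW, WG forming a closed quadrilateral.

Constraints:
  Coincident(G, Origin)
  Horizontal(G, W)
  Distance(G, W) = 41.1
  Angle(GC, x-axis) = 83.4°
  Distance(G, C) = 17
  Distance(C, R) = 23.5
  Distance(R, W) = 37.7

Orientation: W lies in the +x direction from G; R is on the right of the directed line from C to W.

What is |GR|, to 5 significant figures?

7.6383

G is at the origin; GW is horizontal with |GW| = 41.1 and W in +x, so W = (41.1, 0). GC runs at 83.4° with |GC| = 17.0, so C = (1.9539, 16.887). R is determined by |CR| = 23.5 and |RW| = 37.7 together: it lies at the intersection of circle(C, 23.5) and circle(W, 37.7). With |CW| = 42.633, the foot of the radical line on CW is 11.125 from C and the perpendicular offset is √(23.5² − 11.125²) = 20.700. Taking the right-of-CW solution: R = (3.9691, -6.5261).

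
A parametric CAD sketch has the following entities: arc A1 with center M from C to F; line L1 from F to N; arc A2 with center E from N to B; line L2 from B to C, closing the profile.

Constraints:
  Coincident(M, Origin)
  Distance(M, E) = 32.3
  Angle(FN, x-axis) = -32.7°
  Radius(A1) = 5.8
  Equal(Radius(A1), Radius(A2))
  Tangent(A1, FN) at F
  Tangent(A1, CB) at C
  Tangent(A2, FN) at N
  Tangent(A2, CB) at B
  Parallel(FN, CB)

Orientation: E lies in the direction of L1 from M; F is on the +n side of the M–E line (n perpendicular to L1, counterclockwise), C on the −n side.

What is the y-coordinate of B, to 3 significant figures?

-22.3

The slot axis is L1's direction at -32.7°, so u = (cos -32.7°, sin -32.7°) = (0.842, -0.540) and n = (−sin -32.7°, cos -32.7°) = (0.540, 0.842). M is at the origin and E lies 32.3 along u from M, so E = 32.3·u = (27.2, -17.4). Tangency of A1 to both parallel lines with radius 5.8 puts F and C at M ± 5.8·n: F = (3.13, 4.88), C = (-3.13, -4.88). Equal radii place N and B the same way about E: N = E + 5.8·n = (30.3, -12.6), B = E − 5.8·n = (24.0, -22.3). So B.y = -22.3.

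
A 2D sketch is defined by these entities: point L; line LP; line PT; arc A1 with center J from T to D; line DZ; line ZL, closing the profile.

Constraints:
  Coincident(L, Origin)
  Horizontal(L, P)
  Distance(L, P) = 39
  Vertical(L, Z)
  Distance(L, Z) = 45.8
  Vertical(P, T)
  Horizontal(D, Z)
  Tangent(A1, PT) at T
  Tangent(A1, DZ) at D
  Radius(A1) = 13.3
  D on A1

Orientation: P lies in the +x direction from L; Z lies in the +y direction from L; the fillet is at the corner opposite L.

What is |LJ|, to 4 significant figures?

41.43

L is at the origin; L and P share the same y with |LP| = 39.0 and P on the +x side, so P = (39.00, 0.000). L and Z share the same x with |LZ| = 45.8 and Z on the +y side, so Z = (0.000, 45.80). The virtual corner opposite L is at (39.00, 45.80). Since A1 is tangent to PT there, JT ⟂ PT and tangency of A1 to DZ means the radius JD is perpendicular to DZ, with radius 13.3, so the center J sits 13.3 in from both sides at J = (25.70, 32.50). Then |LJ| = |J − L| = 41.43.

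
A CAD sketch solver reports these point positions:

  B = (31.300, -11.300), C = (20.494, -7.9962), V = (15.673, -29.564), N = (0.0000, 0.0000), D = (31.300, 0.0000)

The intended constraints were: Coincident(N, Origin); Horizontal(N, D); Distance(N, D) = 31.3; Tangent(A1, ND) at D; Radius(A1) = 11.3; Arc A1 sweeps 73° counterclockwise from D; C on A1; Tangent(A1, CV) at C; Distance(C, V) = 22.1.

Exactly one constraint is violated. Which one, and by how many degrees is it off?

Tangent(A1, CV) at C — off by 4.40°.

N = (0.00, 0.00) ✓; N.y = 0.00, D.y = 0.00 ✓; |ND| = 31.30 ✓; ∠(BD, DN) = 90.00° ✓; |BD| = 11.30 ✓; bearing(B→C) − bearing(B→D) = 73.00° ✓; |BC| = 11.30 ✓; ∠(BC, CV) = 85.60° ✗; |CV| = 22.10 ✓.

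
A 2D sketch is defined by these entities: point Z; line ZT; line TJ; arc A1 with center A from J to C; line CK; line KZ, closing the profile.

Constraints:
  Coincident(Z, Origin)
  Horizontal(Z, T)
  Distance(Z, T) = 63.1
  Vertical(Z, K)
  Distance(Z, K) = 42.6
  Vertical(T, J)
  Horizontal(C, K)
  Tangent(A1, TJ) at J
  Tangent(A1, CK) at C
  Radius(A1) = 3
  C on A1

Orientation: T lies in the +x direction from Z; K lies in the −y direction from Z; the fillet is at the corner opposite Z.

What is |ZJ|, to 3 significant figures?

74.5

Z is at the origin; ZT is horizontal with |ZT| = 63.1 and T on the +x side, so T = (63.1, 0.00). ZK is vertical with |ZK| = 42.6 and K on the −y side, so K = (0.00, -42.6). The virtual corner opposite Z is at (63.1, -42.6). The tangent condition forces AJ to be normal to TJ and A1 meets CK tangentially, so AC is at right angles to CK, with radius 3.0, so the center A sits 3.0 in from both sides at A = (60.1, -39.6). That places the tangent points at J = (63.1, -39.6) on TJ and C = (60.1, -42.6) on CK. Then |ZJ| = |J − Z| = 74.5.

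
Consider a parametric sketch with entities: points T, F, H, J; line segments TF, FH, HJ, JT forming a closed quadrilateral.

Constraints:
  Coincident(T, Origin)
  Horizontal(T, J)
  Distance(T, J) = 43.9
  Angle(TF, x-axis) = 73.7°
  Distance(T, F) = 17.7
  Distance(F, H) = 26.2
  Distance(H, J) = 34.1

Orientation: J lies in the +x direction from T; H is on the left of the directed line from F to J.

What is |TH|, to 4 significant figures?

40.84

Checks: T.y = 0.00, J.y = 0.00 ✓; |FH| = 26.20 ✓; |HJ| = 34.10 ✓.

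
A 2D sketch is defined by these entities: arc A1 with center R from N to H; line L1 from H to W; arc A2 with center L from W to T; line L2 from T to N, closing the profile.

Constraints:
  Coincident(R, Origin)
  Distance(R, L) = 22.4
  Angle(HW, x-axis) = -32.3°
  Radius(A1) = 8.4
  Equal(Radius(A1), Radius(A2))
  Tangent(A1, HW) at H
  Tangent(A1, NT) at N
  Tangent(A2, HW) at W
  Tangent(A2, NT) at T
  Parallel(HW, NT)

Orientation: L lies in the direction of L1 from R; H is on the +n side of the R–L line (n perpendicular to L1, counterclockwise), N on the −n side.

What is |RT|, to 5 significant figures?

23.923

The slot axis is L1's direction at -32.3°, so u = (cos -32.3°, sin -32.3°) = (0.84526, -0.53435) and n = (−sin -32.3°, cos -32.3°) = (0.53435, 0.84526). R is at the origin and L lies 22.4 along u from R, so L = 22.4·u = (18.934, -11.969). Tangency of A1 to both parallel lines with radius 8.4 puts H and N at R ± 8.4·n: H = (4.4886, 7.1002), N = (-4.4886, -7.1002). Equal radii place W and T the same way about L: W = L + 8.4·n = (23.422, -4.8693), T = L − 8.4·n = (14.445, -19.070). Then |RT| = |T − R| = 23.923.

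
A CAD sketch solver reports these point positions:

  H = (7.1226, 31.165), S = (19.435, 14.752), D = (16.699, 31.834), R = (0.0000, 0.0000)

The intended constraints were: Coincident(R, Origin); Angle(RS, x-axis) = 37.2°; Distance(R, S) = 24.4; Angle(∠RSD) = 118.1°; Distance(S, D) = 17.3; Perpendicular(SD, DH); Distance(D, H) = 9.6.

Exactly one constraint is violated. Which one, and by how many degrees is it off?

Perpendicular(SD, DH) — off by 5.10°.

R = (0.00, 0.00) ✓; RS at 37.20° ✓; |RS| = 24.40 ✓; ∠RSD = 118.1° ✓; |SD| = 17.30 ✓; ∠(SD, DH) = 84.90° ✗; |DH| = 9.600 ✓.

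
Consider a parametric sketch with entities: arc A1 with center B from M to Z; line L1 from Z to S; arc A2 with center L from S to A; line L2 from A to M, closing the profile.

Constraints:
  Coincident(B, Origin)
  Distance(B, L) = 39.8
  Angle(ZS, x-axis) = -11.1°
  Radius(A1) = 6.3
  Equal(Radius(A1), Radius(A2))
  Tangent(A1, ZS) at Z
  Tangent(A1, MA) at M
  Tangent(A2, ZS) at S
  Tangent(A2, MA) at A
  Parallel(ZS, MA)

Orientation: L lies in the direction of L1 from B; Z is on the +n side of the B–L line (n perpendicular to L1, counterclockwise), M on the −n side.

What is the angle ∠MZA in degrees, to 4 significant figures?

72.43°

The slot axis is L1's direction at -11.1°, so u = (cos -11.1°, sin -11.1°) = (0.9813, -0.1925) and n = (−sin -11.1°, cos -11.1°) = (0.1925, 0.9813). B is at the origin and L lies 39.8 along u from B, so L = 39.8·u = (39.06, -7.662). Tangency of A1 to both parallel lines with radius 6.3 puts Z and M at B ± 6.3·n: Z = (1.213, 6.182), M = (-1.213, -6.182). Equal radii place S and A the same way about L: S = L + 6.3·n = (40.27, -1.480), A = L − 6.3·n = (37.84, -13.84). Then cos ∠MZA = ZM·ZA / (|ZM||ZA|), giving 72.43°.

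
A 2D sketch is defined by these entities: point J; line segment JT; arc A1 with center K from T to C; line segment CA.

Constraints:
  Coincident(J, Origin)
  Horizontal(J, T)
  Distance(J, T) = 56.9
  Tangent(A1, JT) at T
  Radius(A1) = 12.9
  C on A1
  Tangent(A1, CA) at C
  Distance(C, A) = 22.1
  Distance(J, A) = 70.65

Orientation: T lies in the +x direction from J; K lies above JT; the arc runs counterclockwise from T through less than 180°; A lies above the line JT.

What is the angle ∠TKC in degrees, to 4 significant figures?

114.8°

J is at the origin; JT is horizontal with |JT| = 56.9 and T on the +x side, so T = (56.90, 0.000). Since A1 is tangent to JT there, KT ⟂ JT, so K = T + (0, 12.9) = (56.90, 12.90). Since KC ⟂ CA (tangency), |KA| = √(12.9² + 22.1²) = 25.59 regardless of where C sits on A1. So A lies on both circle(J, 70.65) and circle(K, 25.59); the above-JT intersection is A = (59.32, 38.37). C is the foot of the tangent from A: C = (68.61, 18.32).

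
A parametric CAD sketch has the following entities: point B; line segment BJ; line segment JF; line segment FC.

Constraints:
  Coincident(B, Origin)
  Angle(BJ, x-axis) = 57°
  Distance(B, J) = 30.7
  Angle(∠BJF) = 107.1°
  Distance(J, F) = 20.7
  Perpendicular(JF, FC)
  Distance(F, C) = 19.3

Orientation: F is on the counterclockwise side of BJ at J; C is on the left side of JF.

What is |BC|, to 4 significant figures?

31.38

B is at the origin; BJ runs at 57.0° with length 30.7, so J = 30.7·(cos 57.0°, sin 57.0°) = (16.72, 25.75). ∠BJF = 107.1°, so JF runs at 57.0° + (180° − 107.1°) = 129.9° from the x-axis; with |JF| = 20.7, F = J + 20.7·(cos 129.9°, sin 129.9°) = (3.442, 41.63). JF is perpendicular to FC; with |FC| = 19.3 on the left of JF, C = F + 19.3·(-0.7672, -0.6414) = (-11.36, 29.25). Then |BC| = |C − B| = 31.38.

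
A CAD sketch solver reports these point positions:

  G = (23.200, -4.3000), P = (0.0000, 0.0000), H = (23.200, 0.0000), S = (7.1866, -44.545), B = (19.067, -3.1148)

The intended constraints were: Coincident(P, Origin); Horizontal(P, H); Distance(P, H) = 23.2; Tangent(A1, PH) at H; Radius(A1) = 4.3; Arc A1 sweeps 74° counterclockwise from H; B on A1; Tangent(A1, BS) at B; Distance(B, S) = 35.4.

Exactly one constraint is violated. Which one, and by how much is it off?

Distance(B, S) = 35.4 — off by 7.70.

P = (0.00, 0.00) ✓; P.y = 0.00, H.y = 0.00 ✓; |PH| = 23.20 ✓; ∠(GH, HP) = 90.00° ✓; |GH| = 4.300 ✓; bearing(G→B) − bearing(G→H) = 74.00° ✓; |GB| = 4.300 ✓; ∠(GB, BS) = 90.00° ✓; |BS| = 43.10 ✗.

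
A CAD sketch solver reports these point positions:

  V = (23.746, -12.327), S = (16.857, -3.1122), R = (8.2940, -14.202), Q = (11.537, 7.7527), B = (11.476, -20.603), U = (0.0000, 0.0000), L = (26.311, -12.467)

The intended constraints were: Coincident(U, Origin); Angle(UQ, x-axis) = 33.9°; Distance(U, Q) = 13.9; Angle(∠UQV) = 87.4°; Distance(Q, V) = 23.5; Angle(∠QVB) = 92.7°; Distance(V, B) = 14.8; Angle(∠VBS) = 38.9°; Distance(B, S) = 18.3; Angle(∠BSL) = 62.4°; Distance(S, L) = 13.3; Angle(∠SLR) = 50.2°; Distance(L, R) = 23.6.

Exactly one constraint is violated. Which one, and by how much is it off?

Distance(L, R) = 23.6 — off by 5.50.

U = (0.00, 0.00) ✓; UQ at 33.90° ✓; |UQ| = 13.90 ✓; ∠UQV = 87.40° ✓; |QV| = 23.50 ✓; ∠QVB = 92.70° ✓; |VB| = 14.80 ✓; ∠VBS = 38.90° ✓; |BS| = 18.30 ✓; ∠BSL = 62.40° ✓; |SL| = 13.30 ✓; ∠SLR = 50.20° ✓; |LR| = 18.10 ✗.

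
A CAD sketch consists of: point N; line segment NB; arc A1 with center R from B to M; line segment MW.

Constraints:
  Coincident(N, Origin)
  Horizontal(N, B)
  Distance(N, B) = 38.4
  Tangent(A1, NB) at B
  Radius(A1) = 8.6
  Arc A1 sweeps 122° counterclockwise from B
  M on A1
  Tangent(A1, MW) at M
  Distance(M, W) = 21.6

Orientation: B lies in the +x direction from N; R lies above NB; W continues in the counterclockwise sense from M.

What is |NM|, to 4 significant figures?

47.55

N is at the origin; NB is horizontal with |NB| = 38.4 and B on the +x side, so B = (38.40, 0.000). A1 meets NB tangentially, so RB is at right angles to NB, so R = B + (0, 8.6) = (38.40, 8.600). On A1, B sits at bearing -90° from R; a 122° counterclockwise sweep puts M at bearing 32°, so M = R + 8.6·(cos 32°, sin 32°) = (45.69, 13.16). Then |NM| = |M − N| = 47.55.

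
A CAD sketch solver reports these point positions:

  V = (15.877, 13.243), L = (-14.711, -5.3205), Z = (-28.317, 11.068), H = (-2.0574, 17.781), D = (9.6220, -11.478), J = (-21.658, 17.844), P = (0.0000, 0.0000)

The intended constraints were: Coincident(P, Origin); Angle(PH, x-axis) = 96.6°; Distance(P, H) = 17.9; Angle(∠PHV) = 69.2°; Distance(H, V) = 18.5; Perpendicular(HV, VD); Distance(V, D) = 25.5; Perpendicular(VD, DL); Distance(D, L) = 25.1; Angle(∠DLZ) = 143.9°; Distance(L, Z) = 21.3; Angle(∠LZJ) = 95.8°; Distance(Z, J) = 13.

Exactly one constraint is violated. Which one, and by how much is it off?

Distance(Z, J) = 13 — off by 3.50.

P = (0.00, 0.00) ✓; PH at 96.60° ✓; |PH| = 17.90 ✓; ∠PHV = 69.20° ✓; |HV| = 18.50 ✓; ∠(HV, VD) = 90.00° ✓; |VD| = 25.50 ✓; ∠(VD, DL) = 90.00° ✓; |DL| = 25.10 ✓; ∠DLZ = 143.9° ✓; |LZ| = 21.30 ✓; ∠LZJ = 95.80° ✓; |ZJ| = 9.500 ✗.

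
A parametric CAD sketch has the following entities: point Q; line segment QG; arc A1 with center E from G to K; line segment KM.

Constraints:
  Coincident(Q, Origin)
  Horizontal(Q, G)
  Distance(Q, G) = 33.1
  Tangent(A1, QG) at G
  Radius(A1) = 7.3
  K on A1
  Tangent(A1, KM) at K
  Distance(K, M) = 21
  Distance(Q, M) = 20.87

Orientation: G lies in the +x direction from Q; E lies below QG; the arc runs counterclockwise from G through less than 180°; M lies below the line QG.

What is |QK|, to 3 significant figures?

28.1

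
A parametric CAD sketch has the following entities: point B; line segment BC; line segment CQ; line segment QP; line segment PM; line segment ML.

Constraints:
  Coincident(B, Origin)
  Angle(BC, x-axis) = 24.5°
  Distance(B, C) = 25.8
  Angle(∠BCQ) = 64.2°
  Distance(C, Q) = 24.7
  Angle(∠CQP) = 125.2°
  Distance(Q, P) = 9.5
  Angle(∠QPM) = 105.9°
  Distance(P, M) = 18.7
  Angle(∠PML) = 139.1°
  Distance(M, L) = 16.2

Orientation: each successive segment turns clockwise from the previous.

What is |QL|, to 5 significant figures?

33.580

∠QPM = 105.9° gives PM at 139.80° from the x-axis; with |PM| = 18.7, M = (0.74852, -7.2231). ∠PML = 139.1° gives ML at 98.900° from the x-axis; with |ML| = 16.2, L = (-1.7578, 8.7819). Then |QL| = |L − Q| = 33.580.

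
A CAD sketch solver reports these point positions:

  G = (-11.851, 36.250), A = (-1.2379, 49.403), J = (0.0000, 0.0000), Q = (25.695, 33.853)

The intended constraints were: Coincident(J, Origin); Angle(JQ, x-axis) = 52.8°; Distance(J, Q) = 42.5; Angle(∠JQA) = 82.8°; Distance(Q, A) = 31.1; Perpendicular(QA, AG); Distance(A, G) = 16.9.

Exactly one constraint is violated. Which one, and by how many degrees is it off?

Perpendicular(QA, AG) — off by 8.90°.

J = (0.00, 0.00) ✓; JQ at 52.80° ✓; |JQ| = 42.50 ✓; ∠JQA = 82.80° ✓; |QA| = 31.10 ✓; ∠(QA, AG) = 81.10° ✗; |AG| = 16.90 ✓.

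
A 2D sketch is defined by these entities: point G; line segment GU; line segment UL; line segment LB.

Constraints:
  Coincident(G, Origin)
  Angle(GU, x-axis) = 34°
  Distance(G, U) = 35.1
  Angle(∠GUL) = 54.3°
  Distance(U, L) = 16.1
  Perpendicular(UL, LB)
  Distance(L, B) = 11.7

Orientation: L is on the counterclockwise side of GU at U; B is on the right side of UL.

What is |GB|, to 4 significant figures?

40.44

∠GUL = 54.3°, so UL runs at 34.0° + (180° − 54.3°) = 159.7° from the x-axis; with |UL| = 16.1, L = U + 16.1·(cos 159.7°, sin 159.7°) = (14.00, 25.21). The perpendicularity gives LB at right angles to UL; with |LB| = 11.7 on the right of UL, B = L + 11.7·(0.3469, 0.9379) = (18.06, 36.19). Then |GB| = |B − G| = 40.44.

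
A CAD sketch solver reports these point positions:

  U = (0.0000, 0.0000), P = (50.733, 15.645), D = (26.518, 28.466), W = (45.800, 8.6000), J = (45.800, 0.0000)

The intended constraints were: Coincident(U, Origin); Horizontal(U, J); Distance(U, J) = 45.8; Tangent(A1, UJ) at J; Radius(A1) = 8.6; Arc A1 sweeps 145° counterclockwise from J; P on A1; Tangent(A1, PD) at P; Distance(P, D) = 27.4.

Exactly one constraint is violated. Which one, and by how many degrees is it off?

Tangent(A1, PD) at P — off by 7.10°.

U = (0.00, 0.00) ✓; U.y = 0.00, J.y = 0.00 ✓; |UJ| = 45.80 ✓; ∠(WJ, JU) = 90.00° ✓; |WJ| = 8.600 ✓; bearing(W→P) − bearing(W→J) = 145.0° ✓; |WP| = 8.600 ✓; ∠(WP, PD) = 82.90° ✗; |PD| = 27.40 ✓.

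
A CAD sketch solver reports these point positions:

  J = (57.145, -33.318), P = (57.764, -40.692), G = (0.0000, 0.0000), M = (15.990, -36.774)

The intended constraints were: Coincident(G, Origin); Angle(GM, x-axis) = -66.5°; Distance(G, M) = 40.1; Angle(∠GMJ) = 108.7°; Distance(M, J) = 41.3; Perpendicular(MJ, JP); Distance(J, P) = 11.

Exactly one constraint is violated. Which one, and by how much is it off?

Distance(J, P) = 11 — off by 3.60.

G = (0.00, 0.00) ✓; GM at -66.50° ✓; |GM| = 40.10 ✓; ∠GMJ = 108.7° ✓; |MJ| = 41.30 ✓; ∠(MJ, JP) = 90.00° ✓; |JP| = 7.400 ✗.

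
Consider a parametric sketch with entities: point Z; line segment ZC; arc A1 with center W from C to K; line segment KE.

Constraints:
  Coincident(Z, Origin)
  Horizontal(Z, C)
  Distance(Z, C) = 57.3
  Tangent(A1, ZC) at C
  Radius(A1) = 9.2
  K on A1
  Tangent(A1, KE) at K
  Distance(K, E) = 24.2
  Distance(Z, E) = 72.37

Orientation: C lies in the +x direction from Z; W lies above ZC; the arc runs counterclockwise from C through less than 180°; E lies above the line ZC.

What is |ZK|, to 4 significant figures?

67.23

Z is at the origin; ZC is horizontal with |ZC| = 57.3 and C on the +x side, so C = (57.30, 0.000). The tangent condition forces WC to be normal to ZC, so W = C + (0, 9.2) = (57.30, 9.200). Since WK ⟂ KE (tangency), |WE| = √(9.2² + 24.2²) = 25.89 regardless of where K sits on A1. So E lies on both circle(Z, 72.37) and circle(W, 25.89); the above-ZC intersection is E = (63.74, 34.28). K is the foot of the tangent from E: K = (66.44, 10.23).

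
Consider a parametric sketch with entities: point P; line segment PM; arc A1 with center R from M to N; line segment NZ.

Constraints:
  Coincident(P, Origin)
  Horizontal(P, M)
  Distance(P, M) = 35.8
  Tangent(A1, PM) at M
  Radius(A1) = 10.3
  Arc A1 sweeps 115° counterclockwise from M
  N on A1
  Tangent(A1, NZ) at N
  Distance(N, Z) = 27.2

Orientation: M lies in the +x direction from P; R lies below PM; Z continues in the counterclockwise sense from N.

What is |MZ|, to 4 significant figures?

39.36

P is at the origin; PM is horizontal with |PM| = 35.8 and M on the +x side, so M = (35.80, 0.000). Since A1 is tangent to PM there, RM ⟂ PM, so R = M + (0, -10.3) = (35.80, -10.30). On A1, M sits at bearing 90° from R; a 115° counterclockwise sweep puts N at bearing 205°, so N = R + 10.3·(cos 205°, sin 205°) = (26.47, -14.65). The tangent condition forces RN to be normal to NZ, so NZ runs along (−sin 205°, cos 205°); with |NZ| = 27.2, Z = (37.96, -39.30). Then |MZ| = |Z − M| = 39.36.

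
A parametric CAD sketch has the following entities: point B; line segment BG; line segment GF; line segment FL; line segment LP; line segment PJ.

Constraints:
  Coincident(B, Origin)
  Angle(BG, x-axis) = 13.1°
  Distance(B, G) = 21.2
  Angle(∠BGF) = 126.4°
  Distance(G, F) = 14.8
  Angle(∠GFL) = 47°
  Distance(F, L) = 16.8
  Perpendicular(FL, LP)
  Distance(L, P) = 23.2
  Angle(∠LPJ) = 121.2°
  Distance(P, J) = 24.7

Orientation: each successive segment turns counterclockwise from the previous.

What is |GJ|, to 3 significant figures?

29.0

FL ⟂ LP, so LP runs at -70.3°; with |LP| = 23.2, P = (18.5, -9.11). ∠LPJ = 121.2° gives PJ at -11.5° from the x-axis; with |PJ| = 24.7, J = (42.7, -14.0). Then |GJ| = |J − G| = 29.0.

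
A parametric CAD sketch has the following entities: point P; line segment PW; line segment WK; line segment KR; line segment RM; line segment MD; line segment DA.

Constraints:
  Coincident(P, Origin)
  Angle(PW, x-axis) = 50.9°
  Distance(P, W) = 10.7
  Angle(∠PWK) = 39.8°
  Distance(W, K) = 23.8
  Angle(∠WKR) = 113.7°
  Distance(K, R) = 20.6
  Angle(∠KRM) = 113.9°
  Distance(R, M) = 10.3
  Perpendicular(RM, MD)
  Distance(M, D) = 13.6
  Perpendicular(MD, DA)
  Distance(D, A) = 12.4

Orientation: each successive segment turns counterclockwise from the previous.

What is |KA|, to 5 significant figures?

8.1488

RM is perpendicular to MD, so MD runs at 53.500°; with |MD| = 13.6, D = (-4.7310, -11.576). The perpendicularity gives DA at right angles to MD, so DA runs at 143.50°; with |DA| = 12.4, A = (-14.699, -4.2006). Then |KA| = |A − K| = 8.1488.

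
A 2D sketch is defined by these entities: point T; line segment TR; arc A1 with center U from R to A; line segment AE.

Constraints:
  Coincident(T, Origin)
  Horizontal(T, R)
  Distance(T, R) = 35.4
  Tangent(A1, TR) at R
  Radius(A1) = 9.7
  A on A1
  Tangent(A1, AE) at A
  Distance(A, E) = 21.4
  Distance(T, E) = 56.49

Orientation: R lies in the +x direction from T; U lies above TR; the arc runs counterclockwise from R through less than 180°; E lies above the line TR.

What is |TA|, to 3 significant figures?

45.7

T is at the origin; TR is horizontal with |TR| = 35.4 and R on the +x side, so R = (35.4, 0.00). Since A1 is tangent to TR there, UR ⟂ TR, so U = R + (0, 9.7) = (35.4, 9.70). Since UA ⟂ AE (tangency), |UE| = √(9.7² + 21.4²) = 23.5 regardless of where A sits on A1. So E lies on both circle(T, 56.49) and circle(U, 23.5); the above-TR intersection is E = (48.3, 29.4). A is the foot of the tangent from E: A = (45.0, 8.22).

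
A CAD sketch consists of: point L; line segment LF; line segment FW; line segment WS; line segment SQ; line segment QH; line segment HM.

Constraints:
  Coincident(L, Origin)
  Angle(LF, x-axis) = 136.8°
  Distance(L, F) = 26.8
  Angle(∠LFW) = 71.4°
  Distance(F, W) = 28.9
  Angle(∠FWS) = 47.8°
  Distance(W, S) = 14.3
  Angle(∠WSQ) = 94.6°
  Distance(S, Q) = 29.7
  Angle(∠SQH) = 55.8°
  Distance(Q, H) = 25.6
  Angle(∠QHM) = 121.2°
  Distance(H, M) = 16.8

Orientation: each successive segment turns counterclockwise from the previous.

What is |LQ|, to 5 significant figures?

35.323

L is at the origin; LF runs at 136.8° with length 26.8, so F = (-19.536, 18.346). ∠LFW = 71.4° gives FW at -114.60° from the x-axis; with |FW| = 28.9, W = (-31.567, -7.9311). ∠FWS = 47.8° gives WS at 17.600° from the x-axis; with |WS| = 14.3, S = (-17.936, -3.6072). ∠WSQ = 94.6° gives SQ at 103.00° from the x-axis; with |SQ| = 29.7, Q = (-24.617, 25.332). Then |LQ| = |Q − L| = 35.323.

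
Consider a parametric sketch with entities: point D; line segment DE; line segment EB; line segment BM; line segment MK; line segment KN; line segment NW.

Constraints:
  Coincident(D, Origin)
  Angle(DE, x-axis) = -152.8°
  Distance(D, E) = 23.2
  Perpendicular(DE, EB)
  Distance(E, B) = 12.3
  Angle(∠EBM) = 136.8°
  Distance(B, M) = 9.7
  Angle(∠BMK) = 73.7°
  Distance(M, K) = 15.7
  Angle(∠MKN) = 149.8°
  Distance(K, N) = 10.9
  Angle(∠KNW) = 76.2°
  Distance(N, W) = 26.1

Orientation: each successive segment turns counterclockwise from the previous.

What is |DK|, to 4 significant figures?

10.39

∠EBM = 136.8° gives BM at -19.60° from the x-axis; with |BM| = 9.7, M = (-5.874, -24.80). ∠BMK = 73.7° gives MK at 86.70° from the x-axis; with |MK| = 15.7, K = (-4.970, -9.124). Then |DK| = |K − D| = 10.39.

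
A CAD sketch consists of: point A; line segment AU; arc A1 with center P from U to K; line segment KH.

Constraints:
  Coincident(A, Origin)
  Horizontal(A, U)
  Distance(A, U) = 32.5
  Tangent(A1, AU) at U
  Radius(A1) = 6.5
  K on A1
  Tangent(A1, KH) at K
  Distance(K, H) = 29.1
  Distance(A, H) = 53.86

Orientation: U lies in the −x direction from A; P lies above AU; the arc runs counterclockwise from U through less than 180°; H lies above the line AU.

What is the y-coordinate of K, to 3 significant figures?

9.63

Checks: A.y = 0.00, U.y = 0.00 ✓; |PK| = 6.500 ✓; ∠(PK, KH) = 90.00° ✓; |KH| = 29.10 ✓; |AH| = 53.86 ✓.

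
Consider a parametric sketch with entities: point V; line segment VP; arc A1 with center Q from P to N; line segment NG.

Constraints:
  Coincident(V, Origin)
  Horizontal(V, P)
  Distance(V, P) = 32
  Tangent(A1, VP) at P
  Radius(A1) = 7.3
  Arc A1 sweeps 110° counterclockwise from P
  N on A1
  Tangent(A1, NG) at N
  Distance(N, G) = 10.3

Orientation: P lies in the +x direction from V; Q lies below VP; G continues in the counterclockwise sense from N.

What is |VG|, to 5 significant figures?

34.654

V is at the origin; V and P share the same y with |VP| = 32.0 and P on the +x side, so P = (32.000, 0.0000). A1 meets VP tangentially, so QP is at right angles to VP, so Q = P + (0, -7.3) = (32.000, -7.3000). On A1, P sits at bearing 90° from Q; a 110° counterclockwise sweep puts N at bearing 200°, so N = Q + 7.3·(cos 200°, sin 200°) = (25.140, -9.7967). The tangent condition forces QN to be normal to NG, so NG runs along (−sin 200°, cos 200°); with |NG| = 10.3, G = (28.663, -19.476). Then |VG| = |G − V| = 34.654.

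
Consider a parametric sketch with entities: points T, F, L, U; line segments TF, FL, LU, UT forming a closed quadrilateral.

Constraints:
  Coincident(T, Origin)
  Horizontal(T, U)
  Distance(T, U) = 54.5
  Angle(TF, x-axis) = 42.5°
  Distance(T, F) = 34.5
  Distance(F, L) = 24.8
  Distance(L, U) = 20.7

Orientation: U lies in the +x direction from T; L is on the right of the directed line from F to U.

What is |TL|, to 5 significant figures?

33.800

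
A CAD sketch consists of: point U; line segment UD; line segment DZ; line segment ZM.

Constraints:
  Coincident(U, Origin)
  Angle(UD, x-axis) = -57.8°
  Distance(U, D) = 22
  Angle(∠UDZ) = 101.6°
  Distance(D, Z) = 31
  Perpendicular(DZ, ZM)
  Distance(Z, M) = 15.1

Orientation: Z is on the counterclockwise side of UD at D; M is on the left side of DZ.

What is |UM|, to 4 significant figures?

36.01

U is at the origin; UD runs at -57.8° with length 22.0, so D = 22.0·(cos -57.8°, sin -57.8°) = (11.72, -18.62). ∠UDZ = 101.6°, so DZ runs at -57.8° + (180° − 101.6°) = 20.60° from the x-axis; with |DZ| = 31.0, Z = D + 31.0·(cos 20.60°, sin 20.60°) = (40.74, -7.709). DZ ⟂ ZM; with |ZM| = 15.1 on the left of DZ, M = Z + 15.1·(-0.3518, 0.9361) = (35.43, 6.425). Then |UM| = |M − U| = 36.01.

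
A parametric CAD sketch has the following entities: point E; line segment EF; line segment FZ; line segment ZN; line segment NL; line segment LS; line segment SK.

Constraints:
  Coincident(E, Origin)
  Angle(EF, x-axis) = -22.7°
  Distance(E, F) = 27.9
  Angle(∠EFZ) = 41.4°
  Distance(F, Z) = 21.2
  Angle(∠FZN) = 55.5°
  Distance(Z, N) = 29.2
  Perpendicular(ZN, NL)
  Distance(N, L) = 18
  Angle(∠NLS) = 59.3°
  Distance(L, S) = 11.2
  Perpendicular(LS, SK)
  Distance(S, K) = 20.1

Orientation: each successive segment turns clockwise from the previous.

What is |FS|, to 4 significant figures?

9.171

The perpendicularity gives NL at right angles to ZN, so NL runs at -15.80°; with |NL| = 18.0, L = (30.93, 5.632). ∠NLS = 59.3° gives LS at -136.5° from the x-axis; with |LS| = 11.2, S = (22.80, -2.078). Then |FS| = |S − F| = 9.171.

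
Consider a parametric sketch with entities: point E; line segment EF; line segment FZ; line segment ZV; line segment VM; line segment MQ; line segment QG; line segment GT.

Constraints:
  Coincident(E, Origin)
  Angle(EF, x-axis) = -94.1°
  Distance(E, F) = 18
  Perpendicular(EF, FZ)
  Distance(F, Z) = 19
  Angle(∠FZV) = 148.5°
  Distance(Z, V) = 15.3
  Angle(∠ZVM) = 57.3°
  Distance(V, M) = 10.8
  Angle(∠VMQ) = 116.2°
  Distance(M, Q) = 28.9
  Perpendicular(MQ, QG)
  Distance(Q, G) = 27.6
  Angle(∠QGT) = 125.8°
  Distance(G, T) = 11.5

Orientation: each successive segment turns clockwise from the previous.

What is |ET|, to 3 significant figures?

52.5

E is at the origin; EF runs at -94.1° with length 18.0, so F = (-1.29, -18.0). The perpendicularity gives FZ at right angles to EF, so FZ runs at 176°; with |FZ| = 19.0, Z = (-20.2, -16.6). ∠FZV = 148.5° gives ZV at 144° from the x-axis; with |ZV| = 15.3, V = (-32.7, -7.69). ∠ZVM = 57.3° gives VM at 21.7° from the x-axis; with |VM| = 10.8, M = (-22.6, -3.70). ∠VMQ = 116.2° gives MQ at -42.1° from the x-axis; with |MQ| = 28.9, Q = (-1.20, -23.1). MQ ⟂ QG, so QG runs at -132°; with |QG| = 27.6, G = (-19.7, -43.5). ∠QGT = 125.8° gives GT at 174° from the x-axis; with |GT| = 11.5, T = (-31.1, -42.3). Then |ET| = |T − E| = 52.5.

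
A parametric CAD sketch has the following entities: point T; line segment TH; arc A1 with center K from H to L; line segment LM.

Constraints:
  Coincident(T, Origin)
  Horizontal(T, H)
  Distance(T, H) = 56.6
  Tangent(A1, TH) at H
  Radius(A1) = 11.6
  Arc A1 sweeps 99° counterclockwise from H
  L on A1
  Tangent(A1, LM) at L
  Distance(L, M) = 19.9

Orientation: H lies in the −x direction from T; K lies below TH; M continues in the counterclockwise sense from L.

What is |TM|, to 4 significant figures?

72.88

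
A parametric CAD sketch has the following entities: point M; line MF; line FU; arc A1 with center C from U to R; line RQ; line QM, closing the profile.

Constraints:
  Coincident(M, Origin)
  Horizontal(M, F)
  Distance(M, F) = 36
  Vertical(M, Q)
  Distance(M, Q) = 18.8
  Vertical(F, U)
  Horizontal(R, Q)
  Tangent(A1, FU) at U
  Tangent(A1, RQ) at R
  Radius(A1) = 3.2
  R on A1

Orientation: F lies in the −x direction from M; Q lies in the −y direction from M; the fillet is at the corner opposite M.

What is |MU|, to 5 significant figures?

39.235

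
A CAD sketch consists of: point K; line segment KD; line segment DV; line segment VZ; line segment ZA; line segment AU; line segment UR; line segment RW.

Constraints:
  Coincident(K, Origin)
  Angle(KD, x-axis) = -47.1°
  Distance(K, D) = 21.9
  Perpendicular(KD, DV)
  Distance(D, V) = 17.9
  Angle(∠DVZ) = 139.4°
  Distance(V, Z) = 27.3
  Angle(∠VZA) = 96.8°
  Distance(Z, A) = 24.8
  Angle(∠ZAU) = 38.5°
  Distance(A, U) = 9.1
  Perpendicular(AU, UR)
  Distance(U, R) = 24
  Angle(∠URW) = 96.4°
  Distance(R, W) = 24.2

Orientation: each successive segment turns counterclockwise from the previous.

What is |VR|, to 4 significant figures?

40.67

∠ZAU = 38.5° gives AU at -51.80° from the x-axis; with |AU| = 9.1, U = (12.60, 21.82). The perpendicularity gives UR at right angles to AU, so UR runs at 38.20°; with |UR| = 24.0, R = (31.46, 36.66). Then |VR| = |R − V| = 40.67.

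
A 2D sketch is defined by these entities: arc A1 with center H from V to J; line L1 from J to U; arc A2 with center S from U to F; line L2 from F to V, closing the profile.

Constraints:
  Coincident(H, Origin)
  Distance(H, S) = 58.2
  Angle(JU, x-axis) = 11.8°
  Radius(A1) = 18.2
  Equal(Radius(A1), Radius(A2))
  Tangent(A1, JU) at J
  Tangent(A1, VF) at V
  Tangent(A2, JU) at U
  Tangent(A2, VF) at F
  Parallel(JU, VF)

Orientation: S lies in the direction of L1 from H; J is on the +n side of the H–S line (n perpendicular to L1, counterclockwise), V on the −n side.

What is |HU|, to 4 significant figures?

60.98

Tangency of A1 to both parallel lines with radius 18.2 puts J and V at H ± 18.2·n: J = (-3.722, 17.82), V = (3.722, -17.82). Equal radii place U and F the same way about S: U = S + 18.2·n = (53.25, 29.72), F = S − 18.2·n = (60.69, -5.914). Then |HU| = |U − H| = 60.98.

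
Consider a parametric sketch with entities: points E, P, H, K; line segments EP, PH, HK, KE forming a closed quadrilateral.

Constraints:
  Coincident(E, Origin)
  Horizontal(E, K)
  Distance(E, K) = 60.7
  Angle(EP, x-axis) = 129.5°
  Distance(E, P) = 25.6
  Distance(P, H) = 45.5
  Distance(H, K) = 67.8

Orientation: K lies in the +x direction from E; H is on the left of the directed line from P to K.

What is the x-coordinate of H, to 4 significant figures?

16.44

Checks: E.y = 0.00, K.y = 0.00 ✓; |PH| = 45.50 ✓; |HK| = 67.80 ✓.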